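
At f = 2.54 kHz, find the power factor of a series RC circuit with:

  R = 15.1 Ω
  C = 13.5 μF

Step 1 — Angular frequency: ω = 2π·f = 2π·2540 = 1.596e+04 rad/s.
Step 2 — Component impedances:
  R: Z = R = 15.1 Ω
  C: Z = 1/(jωC) = -j/(ω·C) = 0 - j4.641 Ω
Step 3 — Series combination: Z_total = R + C = 15.1 - j4.641 Ω = 15.8∠-17.1° Ω.
Step 4 — Power factor: PF = cos(φ) = Re(Z)/|Z| = 15.1/15.797 = 0.9559.
Step 5 — Type: Im(Z) = -4.641 ⇒ leading (phase φ = -17.1°).

PF = 0.9559 (leading, φ = -17.1°)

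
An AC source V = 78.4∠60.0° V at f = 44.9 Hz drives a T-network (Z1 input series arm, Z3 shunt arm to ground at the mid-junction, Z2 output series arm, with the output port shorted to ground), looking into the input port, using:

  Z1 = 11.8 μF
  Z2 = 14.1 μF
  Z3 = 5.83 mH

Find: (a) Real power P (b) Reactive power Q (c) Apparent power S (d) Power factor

Step 1 — Angular frequency: ω = 2π·f = 2π·44.9 = 282.1 rad/s.
Step 2 — Component impedances:
  Z1: Z = 1/(jωC) = -j/(ω·C) = 0 - j300.4 Ω
  Z2: Z = 1/(jωC) = -j/(ω·C) = 0 - j251.4 Ω
  Z3: Z = jωL = j·282.1·0.00583 = 0 + j1.645 Ω
Step 3 — With the output port shorted to ground, the output series arm Z2 runs from the junction to ground; the shunt arm Z3 also runs from the junction to ground. They appear in parallel: Z3 || Z2 = 0 + j1.656 Ω.
Step 4 — Series with input arm Z1: Z_in = Z1 + (Z3 || Z2) = 0 - j298.7 Ω = 298.7∠-90.0° Ω.
Step 5 — Source phasor: V = 78.4∠60.0° V = 39.2 + j67.9 V.
Step 6 — Current: I = V / Z = -0.2273 + j0.1312 A = 0.2624∠150.0° A.
Step 7 — Complex power: S = V·I* = 0 - j20.58 VA.
Step 8 — Real power: P = Re(S) = 0 W.
Step 9 — Reactive power: Q = Im(S) = -20.58 VAR.
Step 10 — Apparent power: |S| = 20.58 VA.
Step 11 — Power factor: PF = P/|S| = 0 (leading).

(a) P = 0 W  (b) Q = -20.58 VAR  (c) S = 20.58 VA  (d) PF = 0 (leading)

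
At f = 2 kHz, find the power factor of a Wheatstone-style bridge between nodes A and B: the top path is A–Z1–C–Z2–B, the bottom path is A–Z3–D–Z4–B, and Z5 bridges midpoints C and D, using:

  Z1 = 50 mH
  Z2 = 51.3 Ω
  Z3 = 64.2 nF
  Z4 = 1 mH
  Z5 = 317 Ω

Step 1 — Angular frequency: ω = 2π·f = 2π·2000 = 1.257e+04 rad/s.
Step 2 — Component impedances:
  Z1: Z = jωL = j·1.257e+04·0.05 = 0 + j628.3 Ω
  Z2: Z = R = 51.3 Ω
  Z3: Z = 1/(jωC) = -j/(ω·C) = 0 - j1240 Ω
  Z4: Z = jωL = j·1.257e+04·0.001 = 0 + j12.57 Ω
  Z5: Z = R = 317 Ω
Step 3 — Bridge requires nodal analysis (the Z5 bridge couples midpoints C and D, so the two paths cannot be reduced to a simple series/parallel combination). Setting node B to ground and injecting 1 A at node A, the 3-node admittance system at A, C, D solves to V_A = Z_AB = 183.2 + j1268 Ω = 1281∠81.8° Ω.
Step 4 — Power factor: PF = cos(φ) = Re(Z)/|Z| = 183.25/1281 = 0.1431.
Step 5 — Type: Im(Z) = 1268 ⇒ lagging (phase φ = 81.8°).

PF = 0.1431 (lagging, φ = 81.8°)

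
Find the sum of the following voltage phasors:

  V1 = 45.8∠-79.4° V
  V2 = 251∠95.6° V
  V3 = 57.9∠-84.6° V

Step 1 — Convert each phasor to rectangular form:
  V1 = 45.8·(cos(-79.4°) + j·sin(-79.4°)) = 8.425 - j45.02 V
  V2 = 251·(cos(95.6°) + j·sin(95.6°)) = -24.49 + j249.8 V
  V3 = 57.9·(cos(-84.6°) + j·sin(-84.6°)) = 5.449 - j57.64 V
Step 2 — Sum components: V_total = -10.62 + j147.1 V.
Step 3 — Convert to polar: |V_total| = 147.5 V, ∠V_total = 94.1°.

V_total = 147.5∠94.1° V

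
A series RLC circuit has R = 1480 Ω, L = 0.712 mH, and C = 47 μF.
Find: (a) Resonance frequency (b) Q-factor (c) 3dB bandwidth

Step 1 — Resonance condition Im(Z)=0 gives ω₀ = 1/√(LC).
Step 2 — ω₀ = 1/√(0.000712·4.7e-05) = 5467 rad/s.
Step 3 — f₀ = ω₀/(2π) = 870 Hz.
Step 4 — Series Q: Q = ω₀L/R = 5467·0.000712/1480 = 0.00263.
Step 5 — 3dB bandwidth: Δω = ω₀/Q = 2.079e+06 rad/s; BW = Δω/(2π) = 3.308e+05 Hz.

(a) f₀ = 870 Hz  (b) Q = 0.00263  (c) BW = 3.308e+05 Hz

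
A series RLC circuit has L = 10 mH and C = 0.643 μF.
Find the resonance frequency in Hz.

Step 1 — Resonance condition Im(Z)=0 gives ω₀ = 1/√(LC).
Step 2 — ω₀ = 1/√(0.01·6.43e-07) = 1.247e+04 rad/s.
Step 3 — f₀ = ω₀/(2π) = 1985 Hz.

f₀ = 1985 Hz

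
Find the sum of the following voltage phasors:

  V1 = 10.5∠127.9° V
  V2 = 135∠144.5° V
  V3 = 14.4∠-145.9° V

Step 1 — Convert each phasor to rectangular form:
  V1 = 10.5·(cos(127.9°) + j·sin(127.9°)) = -6.45 + j8.285 V
  V2 = 135·(cos(144.5°) + j·sin(144.5°)) = -109.9 + j78.39 V
  V3 = 14.4·(cos(-145.9°) + j·sin(-145.9°)) = -11.92 - j8.073 V
Step 2 — Sum components: V_total = -128.3 + j78.61 V.
Step 3 — Convert to polar: |V_total| = 150.4 V, ∠V_total = 148.5°.

V_total = 150.4∠148.5° V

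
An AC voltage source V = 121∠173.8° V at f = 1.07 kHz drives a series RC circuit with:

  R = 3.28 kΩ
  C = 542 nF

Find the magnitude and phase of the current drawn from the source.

Step 1 — Angular frequency: ω = 2π·f = 2π·1070 = 6723 rad/s.
Step 2 — Component impedances:
  R: Z = R = 3280 Ω
  C: Z = 1/(jωC) = -j/(ω·C) = 0 - j274.4 Ω
Step 3 — Series combination: Z_total = R + C = 3280 - j274.4 Ω = 3291∠-4.8° Ω.
Step 4 — Source phasor: V = 121∠173.8° V = -120.3 + j13.07 V.
Step 5 — Ohm's law: I = V / Z_total = (-120.3 + j13.07) / (3280 - j274.4) = -0.03675 + j0.0009093 A.
Step 6 — Convert to polar: |I| = 0.03676 A, ∠I = 178.6°.

I = 0.03676∠178.6° A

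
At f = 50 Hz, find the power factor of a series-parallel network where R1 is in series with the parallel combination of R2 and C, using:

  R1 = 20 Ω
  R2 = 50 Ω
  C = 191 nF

Step 1 — Angular frequency: ω = 2π·f = 2π·50 = 314.2 rad/s.
Step 2 — Component impedances:
  R1: Z = R = 20 Ω
  R2: Z = R = 50 Ω
  C: Z = 1/(jωC) = -j/(ω·C) = 0 - j1.667e+04 Ω
Step 3 — Parallel branch: R2 || C = 1/(1/R2 + 1/C) = 50 - j0.15 Ω.
Step 4 — Series with R1: Z_total = R1 + (R2 || C) = 70 - j0.15 Ω = 70∠-0.1° Ω.
Step 5 — Power factor: PF = cos(φ) = Re(Z)/|Z| = 70/70 = 1.
Step 6 — Type: Im(Z) = -0.15 ⇒ leading (phase φ = -0.1°).

PF = 1 (leading, φ = -0.1°)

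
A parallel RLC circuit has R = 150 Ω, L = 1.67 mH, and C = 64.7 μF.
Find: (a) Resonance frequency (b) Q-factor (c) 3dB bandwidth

Step 1 — Resonance: ω₀ = 1/√(LC) = 1/√(0.00167·6.47e-05) = 3042 rad/s.
Step 2 — f₀ = ω₀/(2π) = 484.2 Hz.
Step 3 — Parallel Q: Q = R/(ω₀L) = 150/(3042·0.00167) = 29.52.
Step 4 — Bandwidth: Δω = ω₀/Q = 103 rad/s; BW = Δω/(2π) = 16.4 Hz.

(a) f₀ = 484.2 Hz  (b) Q = 29.52  (c) BW = 16.4 Hz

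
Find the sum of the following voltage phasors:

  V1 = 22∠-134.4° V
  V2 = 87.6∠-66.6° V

Step 1 — Convert each phasor to rectangular form:
  V1 = 22·(cos(-134.4°) + j·sin(-134.4°)) = -15.39 - j15.72 V
  V2 = 87.6·(cos(-66.6°) + j·sin(-66.6°)) = 34.79 - j80.4 V
Step 2 — Sum components: V_total = 19.4 - j96.11 V.
Step 3 — Convert to polar: |V_total| = 98.05 V, ∠V_total = -78.6°.

V_total = 98.05∠-78.6° V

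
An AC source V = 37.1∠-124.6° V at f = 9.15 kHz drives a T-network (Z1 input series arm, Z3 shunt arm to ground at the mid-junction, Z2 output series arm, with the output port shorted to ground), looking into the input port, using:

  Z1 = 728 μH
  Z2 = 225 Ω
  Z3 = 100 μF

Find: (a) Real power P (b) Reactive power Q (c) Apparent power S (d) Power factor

Step 1 — Angular frequency: ω = 2π·f = 2π·9150 = 5.749e+04 rad/s.
Step 2 — Component impedances:
  Z1: Z = jωL = j·5.749e+04·0.000728 = 0 + j41.85 Ω
  Z2: Z = R = 225 Ω
  Z3: Z = 1/(jωC) = -j/(ω·C) = 0 - j0.1739 Ω
Step 3 — With the output port shorted to ground, the output series arm Z2 runs from the junction to ground; the shunt arm Z3 also runs from the junction to ground. They appear in parallel: Z3 || Z2 = 0.0001345 - j0.1739 Ω.
Step 4 — Series with input arm Z1: Z_in = Z1 + (Z3 || Z2) = 0.0001345 + j41.68 Ω = 41.68∠90.0° Ω.
Step 5 — Source phasor: V = 37.1∠-124.6° V = -21.07 - j30.54 V.
Step 6 — Current: I = V / Z = -0.7327 + j0.5054 A = 0.8901∠145.4° A.
Step 7 — Complex power: S = V·I* = 0.0001065 + j33.02 VA.
Step 8 — Real power: P = Re(S) = 0.0001065 W.
Step 9 — Reactive power: Q = Im(S) = 33.02 VAR.
Step 10 — Apparent power: |S| = 33.02 VA.
Step 11 — Power factor: PF = P/|S| = 3.226e-06 (lagging).

(a) P = 0.0001065 W  (b) Q = 33.02 VAR  (c) S = 33.02 VA  (d) PF = 3.226e-06 (lagging)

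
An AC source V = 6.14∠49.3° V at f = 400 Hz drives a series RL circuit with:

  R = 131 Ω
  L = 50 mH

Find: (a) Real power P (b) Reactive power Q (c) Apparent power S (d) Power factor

Step 1 — Angular frequency: ω = 2π·f = 2π·400 = 2513 rad/s.
Step 2 — Component impedances:
  R: Z = R = 131 Ω
  L: Z = jωL = j·2513·0.05 = 0 + j125.7 Ω
Step 3 — Series combination: Z_total = R + L = 131 + j125.7 Ω = 181.5∠43.8° Ω.
Step 4 — Source phasor: V = 6.14∠49.3° V = 4.004 + j4.655 V.
Step 5 — Current: I = V / Z = 0.03367 + j0.003237 A = 0.03382∠5.5° A.
Step 6 — Complex power: S = V·I* = 0.1499 + j0.1438 VA.
Step 7 — Real power: P = Re(S) = 0.1499 W.
Step 8 — Reactive power: Q = Im(S) = 0.1438 VAR.
Step 9 — Apparent power: |S| = 0.2077 VA.
Step 10 — Power factor: PF = P/|S| = 0.7217 (lagging).

(a) P = 0.1499 W  (b) Q = 0.1438 VAR  (c) S = 0.2077 VA  (d) PF = 0.7217 (lagging)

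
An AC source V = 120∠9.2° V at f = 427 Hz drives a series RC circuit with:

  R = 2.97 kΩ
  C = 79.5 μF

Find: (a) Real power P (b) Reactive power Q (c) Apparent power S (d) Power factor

Step 1 — Angular frequency: ω = 2π·f = 2π·427 = 2683 rad/s.
Step 2 — Component impedances:
  R: Z = R = 2970 Ω
  C: Z = 1/(jωC) = -j/(ω·C) = 0 - j4.688 Ω
Step 3 — Series combination: Z_total = R + C = 2970 - j4.688 Ω = 2970∠-0.1° Ω.
Step 4 — Source phasor: V = 120∠9.2° V = 118.5 + j19.19 V.
Step 5 — Current: I = V / Z = 0.03987 + j0.006523 A = 0.0404∠9.3° A.
Step 6 — Complex power: S = V·I* = 4.848 - j0.007654 VA.
Step 7 — Real power: P = Re(S) = 4.848 W.
Step 8 — Reactive power: Q = Im(S) = -0.007654 VAR.
Step 9 — Apparent power: |S| = 4.848 VA.
Step 10 — Power factor: PF = P/|S| = 1 (leading).

(a) P = 4.848 W  (b) Q = -0.007654 VAR  (c) S = 4.848 VA  (d) PF = 1 (leading)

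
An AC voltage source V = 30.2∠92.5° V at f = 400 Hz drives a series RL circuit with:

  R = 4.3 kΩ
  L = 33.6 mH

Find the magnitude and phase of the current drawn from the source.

Step 1 — Angular frequency: ω = 2π·f = 2π·400 = 2513 rad/s.
Step 2 — Component impedances:
  R: Z = R = 4300 Ω
  L: Z = jωL = j·2513·0.0336 = 0 + j84.45 Ω
Step 3 — Series combination: Z_total = R + L = 4300 + j84.45 Ω = 4301∠1.1° Ω.
Step 4 — Source phasor: V = 30.2∠92.5° V = -1.317 + j30.17 V.
Step 5 — Ohm's law: I = V / Z_total = (-1.317 + j30.17) / (4300 + j84.45) = -0.0001685 + j0.00702 A.
Step 6 — Convert to polar: |I| = 0.007022 A, ∠I = 91.4°.

I = 0.007022∠91.4° A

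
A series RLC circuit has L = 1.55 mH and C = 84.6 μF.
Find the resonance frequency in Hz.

Step 1 — Resonance condition Im(Z)=0 gives ω₀ = 1/√(LC).
Step 2 — ω₀ = 1/√(0.00155·8.46e-05) = 2762 rad/s.
Step 3 — f₀ = ω₀/(2π) = 439.5 Hz.

f₀ = 439.5 Hz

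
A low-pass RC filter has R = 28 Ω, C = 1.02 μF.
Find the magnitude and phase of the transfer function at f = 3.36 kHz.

Step 1 — Angular frequency: ω = 2π·3360 = 2.111e+04 rad/s.
Step 2 — Transfer function: H(jω) = 1/(1 + jωRC).
Step 3 — Denominator: 1 + jωRC = 1 + j·2.111e+04·28·1.02e-06 = 1 + j0.6029.
Step 4 — H = 0.7334 - j0.4422.
Step 5 — Magnitude: |H| = 0.8564 (-1.3 dB); phase: φ = -31.1°.

|H| = 0.8564 (-1.3 dB), φ = -31.1°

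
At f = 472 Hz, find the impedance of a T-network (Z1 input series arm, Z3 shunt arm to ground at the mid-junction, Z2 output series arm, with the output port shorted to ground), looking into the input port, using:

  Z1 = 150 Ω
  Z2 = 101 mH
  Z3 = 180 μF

Step 1 — Angular frequency: ω = 2π·f = 2π·472 = 2966 rad/s.
Step 2 — Component impedances:
  Z1: Z = R = 150 Ω
  Z2: Z = jωL = j·2966·0.101 = 0 + j299.5 Ω
  Z3: Z = 1/(jωC) = -j/(ω·C) = 0 - j1.873 Ω
Step 3 — With the output port shorted to ground, the output series arm Z2 runs from the junction to ground; the shunt arm Z3 also runs from the junction to ground. They appear in parallel: Z3 || Z2 = 0 - j1.885 Ω.
Step 4 — Series with input arm Z1: Z_in = Z1 + (Z3 || Z2) = 150 - j1.885 Ω = 150∠-0.7° Ω.

Z = 150 - j1.885 Ω = 150∠-0.7° Ω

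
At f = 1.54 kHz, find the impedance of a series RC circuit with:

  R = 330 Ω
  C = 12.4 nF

Step 1 — Angular frequency: ω = 2π·f = 2π·1540 = 9676 rad/s.
Step 2 — Component impedances:
  R: Z = R = 330 Ω
  C: Z = 1/(jωC) = -j/(ω·C) = 0 - j8334 Ω
Step 3 — Series combination: Z_total = R + C = 330 - j8334 Ω = 8341∠-87.7° Ω.

Z = 330 - j8334 Ω = 8341∠-87.7° Ω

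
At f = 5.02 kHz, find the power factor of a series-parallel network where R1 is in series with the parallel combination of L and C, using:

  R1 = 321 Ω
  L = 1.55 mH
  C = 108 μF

Step 1 — Angular frequency: ω = 2π·f = 2π·5020 = 3.154e+04 rad/s.
Step 2 — Component impedances:
  R1: Z = R = 321 Ω
  L: Z = jωL = j·3.154e+04·0.00155 = 0 + j48.89 Ω
  C: Z = 1/(jωC) = -j/(ω·C) = 0 - j0.2936 Ω
Step 3 — Parallel branch: L || C = 1/(1/L + 1/C) = 0 - j0.2953 Ω.
Step 4 — Series with R1: Z_total = R1 + (L || C) = 321 - j0.2953 Ω = 321∠-0.1° Ω.
Step 5 — Power factor: PF = cos(φ) = Re(Z)/|Z| = 321/321 = 1.
Step 6 — Type: Im(Z) = -0.2953 ⇒ leading (phase φ = -0.1°).

PF = 1 (leading, φ = -0.1°)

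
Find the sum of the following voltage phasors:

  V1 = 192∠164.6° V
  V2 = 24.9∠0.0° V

Step 1 — Convert each phasor to rectangular form:
  V1 = 192·(cos(164.6°) + j·sin(164.6°)) = -185.1 + j50.99 V
  V2 = 24.9·(cos(0.0°) + j·sin(0.0°)) = 24.9 V
Step 2 — Sum components: V_total = -160.2 + j50.99 V.
Step 3 — Convert to polar: |V_total| = 168.1 V, ∠V_total = 162.3°.

V_total = 168.1∠162.3° V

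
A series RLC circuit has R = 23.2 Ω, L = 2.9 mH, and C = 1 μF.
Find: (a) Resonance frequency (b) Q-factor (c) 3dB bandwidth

Step 1 — Resonance condition Im(Z)=0 gives ω₀ = 1/√(LC).
Step 2 — ω₀ = 1/√(0.0029·1e-06) = 1.857e+04 rad/s.
Step 3 — f₀ = ω₀/(2π) = 2955 Hz.
Step 4 — Series Q: Q = ω₀L/R = 1.857e+04·0.0029/23.2 = 2.321.
Step 5 — 3dB bandwidth: Δω = ω₀/Q = 8000 rad/s; BW = Δω/(2π) = 1273 Hz.

(a) f₀ = 2955 Hz  (b) Q = 2.321  (c) BW = 1273 Hz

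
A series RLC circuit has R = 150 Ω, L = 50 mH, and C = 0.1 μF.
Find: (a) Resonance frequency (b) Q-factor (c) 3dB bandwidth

Step 1 — Resonance: ω₀ = 1/√(LC) = 1/√(0.05·1e-07) = 1.414e+04 rad/s.
Step 2 — f₀ = ω₀/(2π) = 2251 Hz.
Step 3 — Series Q: Q = ω₀L/R = 1.414e+04·0.05/150 = 4.714.
Step 4 — Bandwidth: Δω = ω₀/Q = 3000 rad/s; BW = Δω/(2π) = 477.5 Hz.

(a) f₀ = 2251 Hz  (b) Q = 4.714  (c) BW = 477.5 Hz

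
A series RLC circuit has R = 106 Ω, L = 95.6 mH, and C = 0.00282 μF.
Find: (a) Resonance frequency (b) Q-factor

Step 1 — Resonance condition Im(Z)=0 gives ω₀ = 1/√(LC).
Step 2 — ω₀ = 1/√(0.0956·2.82e-09) = 6.09e+04 rad/s.
Step 3 — f₀ = ω₀/(2π) = 9693 Hz.
Step 4 — Series Q: Q = ω₀L/R = 6.09e+04·0.0956/106 = 54.93.

(a) f₀ = 9693 Hz  (b) Q = 54.93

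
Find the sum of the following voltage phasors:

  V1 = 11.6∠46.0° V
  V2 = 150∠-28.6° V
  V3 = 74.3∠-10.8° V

Step 1 — Convert each phasor to rectangular form:
  V1 = 11.6·(cos(46.0°) + j·sin(46.0°)) = 8.058 + j8.344 V
  V2 = 150·(cos(-28.6°) + j·sin(-28.6°)) = 131.7 - j71.8 V
  V3 = 74.3·(cos(-10.8°) + j·sin(-10.8°)) = 72.98 - j13.92 V
Step 2 — Sum components: V_total = 212.7 - j77.38 V.
Step 3 — Convert to polar: |V_total| = 226.4 V, ∠V_total = -20.0°.

V_total = 226.4∠-20.0° V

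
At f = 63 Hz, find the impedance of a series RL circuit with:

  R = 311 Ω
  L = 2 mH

Step 1 — Angular frequency: ω = 2π·f = 2π·63 = 395.8 rad/s.
Step 2 — Component impedances:
  R: Z = R = 311 Ω
  L: Z = jωL = j·395.8·0.002 = 0 + j0.7917 Ω
Step 3 — Series combination: Z_total = R + L = 311 + j0.7917 Ω = 311∠0.1° Ω.

Z = 311 + j0.7917 Ω = 311∠0.1° Ω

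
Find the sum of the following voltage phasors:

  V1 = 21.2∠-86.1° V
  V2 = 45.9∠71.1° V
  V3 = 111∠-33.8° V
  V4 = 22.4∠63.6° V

Step 1 — Convert each phasor to rectangular form:
  V1 = 21.2·(cos(-86.1°) + j·sin(-86.1°)) = 1.442 - j21.15 V
  V2 = 45.9·(cos(71.1°) + j·sin(71.1°)) = 14.87 + j43.43 V
  V3 = 111·(cos(-33.8°) + j·sin(-33.8°)) = 92.24 - j61.75 V
  V4 = 22.4·(cos(63.6°) + j·sin(63.6°)) = 9.96 + j20.06 V
Step 2 — Sum components: V_total = 118.5 - j19.41 V.
Step 3 — Convert to polar: |V_total| = 120.1 V, ∠V_total = -9.3°.

V_total = 120.1∠-9.3° V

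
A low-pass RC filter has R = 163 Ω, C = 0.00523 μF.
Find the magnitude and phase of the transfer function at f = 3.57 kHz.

Step 1 — Angular frequency: ω = 2π·3570 = 2.243e+04 rad/s.
Step 2 — Transfer function: H(jω) = 1/(1 + jωRC).
Step 3 — Denominator: 1 + jωRC = 1 + j·2.243e+04·163·5.23e-09 = 1 + j0.01912.
Step 4 — H = 0.9996 - j0.01912.
Step 5 — Magnitude: |H| = 0.9998 (-0.0 dB); phase: φ = -1.1°.

|H| = 0.9998 (-0.0 dB), φ = -1.1°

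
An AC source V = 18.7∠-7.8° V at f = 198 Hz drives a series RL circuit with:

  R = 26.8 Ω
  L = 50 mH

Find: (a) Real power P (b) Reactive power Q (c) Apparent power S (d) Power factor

Step 1 — Angular frequency: ω = 2π·f = 2π·198 = 1244 rad/s.
Step 2 — Component impedances:
  R: Z = R = 26.8 Ω
  L: Z = jωL = j·1244·0.05 = 0 + j62.2 Ω
Step 3 — Series combination: Z_total = R + L = 26.8 + j62.2 Ω = 67.73∠66.7° Ω.
Step 4 — Source phasor: V = 18.7∠-7.8° V = 18.53 - j2.538 V.
Step 5 — Current: I = V / Z = 0.07382 - j0.266 A = 0.2761∠-74.5° A.
Step 6 — Complex power: S = V·I* = 2.043 + j4.742 VA.
Step 7 — Real power: P = Re(S) = 2.043 W.
Step 8 — Reactive power: Q = Im(S) = 4.742 VAR.
Step 9 — Apparent power: |S| = 5.163 VA.
Step 10 — Power factor: PF = P/|S| = 0.3957 (lagging).

(a) P = 2.043 W  (b) Q = 4.742 VAR  (c) S = 5.163 VA  (d) PF = 0.3957 (lagging)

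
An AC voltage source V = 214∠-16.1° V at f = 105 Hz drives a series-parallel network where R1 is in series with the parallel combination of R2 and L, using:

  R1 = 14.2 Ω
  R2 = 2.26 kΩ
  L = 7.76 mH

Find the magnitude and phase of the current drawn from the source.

Step 1 — Angular frequency: ω = 2π·f = 2π·105 = 659.7 rad/s.
Step 2 — Component impedances:
  R1: Z = R = 14.2 Ω
  R2: Z = R = 2260 Ω
  L: Z = jωL = j·659.7·0.00776 = 0 + j5.12 Ω
Step 3 — Parallel branch: R2 || L = 1/(1/R2 + 1/L) = 0.0116 + j5.12 Ω.
Step 4 — Series with R1: Z_total = R1 + (R2 || L) = 14.21 + j5.12 Ω = 15.11∠19.8° Ω.
Step 5 — Source phasor: V = 214∠-16.1° V = 205.6 - j59.35 V.
Step 6 — Ohm's law: I = V / Z_total = (205.6 - j59.35) / (14.21 + j5.12) = 11.47 - j8.309 A.
Step 7 — Convert to polar: |I| = 14.17 A, ∠I = -35.9°.

I = 14.17∠-35.9° A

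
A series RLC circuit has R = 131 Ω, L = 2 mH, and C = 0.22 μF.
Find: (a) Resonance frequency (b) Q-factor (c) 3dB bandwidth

Step 1 — Resonance: ω₀ = 1/√(LC) = 1/√(0.002·2.2e-07) = 4.767e+04 rad/s.
Step 2 — f₀ = ω₀/(2π) = 7587 Hz.
Step 3 — Series Q: Q = ω₀L/R = 4.767e+04·0.002/131 = 0.7278.
Step 4 — Bandwidth: Δω = ω₀/Q = 6.55e+04 rad/s; BW = Δω/(2π) = 1.042e+04 Hz.

(a) f₀ = 7587 Hz  (b) Q = 0.7278  (c) BW = 1.042e+04 Hz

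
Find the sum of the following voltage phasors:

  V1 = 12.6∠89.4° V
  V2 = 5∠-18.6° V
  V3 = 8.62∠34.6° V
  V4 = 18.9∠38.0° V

Step 1 — Convert each phasor to rectangular form:
  V1 = 12.6·(cos(89.4°) + j·sin(89.4°)) = 0.1319 + j12.6 V
  V2 = 5·(cos(-18.6°) + j·sin(-18.6°)) = 4.739 - j1.595 V
  V3 = 8.62·(cos(34.6°) + j·sin(34.6°)) = 7.095 + j4.895 V
  V4 = 18.9·(cos(38.0°) + j·sin(38.0°)) = 14.89 + j11.64 V
Step 2 — Sum components: V_total = 26.86 + j27.54 V.
Step 3 — Convert to polar: |V_total| = 38.47 V, ∠V_total = 45.7°.

V_total = 38.47∠45.7° V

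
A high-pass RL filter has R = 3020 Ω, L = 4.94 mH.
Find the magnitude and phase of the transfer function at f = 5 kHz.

Step 1 — Angular frequency: ω = 2π·5000 = 3.142e+04 rad/s.
Step 2 — Transfer function: H(jω) = jωL/(R + jωL).
Step 3 — Numerator jωL = j·155.2; denominator R + jωL = 3020 + j155.2.
Step 4 — H = 0.002634 + j0.05125.
Step 5 — Magnitude: |H| = 0.05132 (-25.8 dB); phase: φ = 87.1°.

|H| = 0.05132 (-25.8 dB), φ = 87.1°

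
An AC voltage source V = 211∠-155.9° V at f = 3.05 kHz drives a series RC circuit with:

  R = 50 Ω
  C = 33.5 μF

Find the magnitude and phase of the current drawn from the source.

Step 1 — Angular frequency: ω = 2π·f = 2π·3050 = 1.916e+04 rad/s.
Step 2 — Component impedances:
  R: Z = R = 50 Ω
  C: Z = 1/(jωC) = -j/(ω·C) = 0 - j1.558 Ω
Step 3 — Series combination: Z_total = R + C = 50 - j1.558 Ω = 50.02∠-1.8° Ω.
Step 4 — Source phasor: V = 211∠-155.9° V = -192.6 - j86.16 V.
Step 5 — Ohm's law: I = V / Z_total = (-192.6 - j86.16) / (50 - j1.558) = -3.795 - j1.841 A.
Step 6 — Convert to polar: |I| = 4.218 A, ∠I = -154.1°.

I = 4.218∠-154.1° A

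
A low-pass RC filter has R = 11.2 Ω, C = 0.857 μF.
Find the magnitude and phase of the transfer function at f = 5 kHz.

Step 1 — Angular frequency: ω = 2π·5000 = 3.142e+04 rad/s.
Step 2 — Transfer function: H(jω) = 1/(1 + jωRC).
Step 3 — Denominator: 1 + jωRC = 1 + j·3.142e+04·11.2·8.57e-07 = 1 + j0.3015.
Step 4 — H = 0.9167 - j0.2764.
Step 5 — Magnitude: |H| = 0.9574 (-0.4 dB); phase: φ = -16.8°.

|H| = 0.9574 (-0.4 dB), φ = -16.8°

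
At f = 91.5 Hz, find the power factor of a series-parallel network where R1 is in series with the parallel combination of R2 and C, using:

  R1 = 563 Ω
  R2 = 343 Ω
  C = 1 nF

Step 1 — Angular frequency: ω = 2π·f = 2π·91.5 = 574.9 rad/s.
Step 2 — Component impedances:
  R1: Z = R = 563 Ω
  R2: Z = R = 343 Ω
  C: Z = 1/(jωC) = -j/(ω·C) = 0 - j1.739e+06 Ω
Step 3 — Parallel branch: R2 || C = 1/(1/R2 + 1/C) = 343 - j0.06764 Ω.
Step 4 — Series with R1: Z_total = R1 + (R2 || C) = 906 - j0.06764 Ω = 906∠-0.0° Ω.
Step 5 — Power factor: PF = cos(φ) = Re(Z)/|Z| = 906/906 = 1.
Step 6 — Type: Im(Z) = -0.06764 ⇒ leading (phase φ = -0.0°).

PF = 1 (leading, φ = -0.0°)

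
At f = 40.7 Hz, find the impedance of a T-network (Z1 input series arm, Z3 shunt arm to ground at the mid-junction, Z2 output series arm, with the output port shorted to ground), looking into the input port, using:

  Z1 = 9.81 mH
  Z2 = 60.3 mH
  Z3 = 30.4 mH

Step 1 — Angular frequency: ω = 2π·f = 2π·40.7 = 255.7 rad/s.
Step 2 — Component impedances:
  Z1: Z = jωL = j·255.7·0.00981 = 0 + j2.509 Ω
  Z2: Z = jωL = j·255.7·0.0603 = 0 + j15.42 Ω
  Z3: Z = jωL = j·255.7·0.0304 = 0 + j7.774 Ω
Step 3 — With the output port shorted to ground, the output series arm Z2 runs from the junction to ground; the shunt arm Z3 also runs from the junction to ground. They appear in parallel: Z3 || Z2 = 0 + j5.168 Ω.
Step 4 — Series with input arm Z1: Z_in = Z1 + (Z3 || Z2) = 0 + j7.677 Ω = 7.677∠90.0° Ω.

Z = 0 + j7.677 Ω = 7.677∠90.0° Ω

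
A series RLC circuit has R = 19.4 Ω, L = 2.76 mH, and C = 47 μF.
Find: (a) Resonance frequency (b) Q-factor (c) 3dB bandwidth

Step 1 — Resonance condition Im(Z)=0 gives ω₀ = 1/√(LC).
Step 2 — ω₀ = 1/√(0.00276·4.7e-05) = 2776 rad/s.
Step 3 — f₀ = ω₀/(2π) = 441.9 Hz.
Step 4 — Series Q: Q = ω₀L/R = 2776·0.00276/19.4 = 0.395.
Step 5 — 3dB bandwidth: Δω = ω₀/Q = 7029 rad/s; BW = Δω/(2π) = 1119 Hz.

(a) f₀ = 441.9 Hz  (b) Q = 0.395  (c) BW = 1119 Hz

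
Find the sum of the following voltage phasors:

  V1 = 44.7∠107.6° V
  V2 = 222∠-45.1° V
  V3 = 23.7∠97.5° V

Step 1 — Convert each phasor to rectangular form:
  V1 = 44.7·(cos(107.6°) + j·sin(107.6°)) = -13.52 + j42.61 V
  V2 = 222·(cos(-45.1°) + j·sin(-45.1°)) = 156.7 - j157.3 V
  V3 = 23.7·(cos(97.5°) + j·sin(97.5°)) = -3.093 + j23.5 V
Step 2 — Sum components: V_total = 140.1 - j91.15 V.
Step 3 — Convert to polar: |V_total| = 167.1 V, ∠V_total = -33.0°.

V_total = 167.1∠-33.0° V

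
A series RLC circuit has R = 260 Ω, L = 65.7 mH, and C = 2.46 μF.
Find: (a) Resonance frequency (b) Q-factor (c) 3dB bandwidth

Step 1 — Resonance: ω₀ = 1/√(LC) = 1/√(0.0657·2.46e-06) = 2487 rad/s.
Step 2 — f₀ = ω₀/(2π) = 395.9 Hz.
Step 3 — Series Q: Q = ω₀L/R = 2487·0.0657/260 = 0.6286.
Step 4 — Bandwidth: Δω = ω₀/Q = 3957 rad/s; BW = Δω/(2π) = 629.8 Hz.

(a) f₀ = 395.9 Hz  (b) Q = 0.6286  (c) BW = 629.8 Hz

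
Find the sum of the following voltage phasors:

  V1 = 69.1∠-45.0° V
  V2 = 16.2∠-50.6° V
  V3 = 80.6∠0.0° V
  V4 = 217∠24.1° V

Step 1 — Convert each phasor to rectangular form:
  V1 = 69.1·(cos(-45.0°) + j·sin(-45.0°)) = 48.86 - j48.86 V
  V2 = 16.2·(cos(-50.6°) + j·sin(-50.6°)) = 10.28 - j12.52 V
  V3 = 80.6·(cos(0.0°) + j·sin(0.0°)) = 80.6 V
  V4 = 217·(cos(24.1°) + j·sin(24.1°)) = 198.1 + j88.61 V
Step 2 — Sum components: V_total = 337.8 + j27.23 V.
Step 3 — Convert to polar: |V_total| = 338.9 V, ∠V_total = 4.6°.

V_total = 338.9∠4.6° V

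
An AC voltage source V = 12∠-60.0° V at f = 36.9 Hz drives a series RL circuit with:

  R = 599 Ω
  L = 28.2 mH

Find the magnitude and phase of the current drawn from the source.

Step 1 — Angular frequency: ω = 2π·f = 2π·36.9 = 231.8 rad/s.
Step 2 — Component impedances:
  R: Z = R = 599 Ω
  L: Z = jωL = j·231.8·0.0282 = 0 + j6.538 Ω
Step 3 — Series combination: Z_total = R + L = 599 + j6.538 Ω = 599∠0.6° Ω.
Step 4 — Source phasor: V = 12∠-60.0° V = 6 - j10.39 V.
Step 5 — Ohm's law: I = V / Z_total = (6 - j10.39) / (599 + j6.538) = 0.009826 - j0.01746 A.
Step 6 — Convert to polar: |I| = 0.02003 A, ∠I = -60.6°.

I = 0.02003∠-60.6° A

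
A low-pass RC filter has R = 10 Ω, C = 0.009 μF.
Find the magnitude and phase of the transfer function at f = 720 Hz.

Step 1 — Angular frequency: ω = 2π·720 = 4524 rad/s.
Step 2 — Transfer function: H(jω) = 1/(1 + jωRC).
Step 3 — Denominator: 1 + jωRC = 1 + j·4524·10·9e-09 = 1 + j0.0004072.
Step 4 — H = 1 - j0.0004072.
Step 5 — Magnitude: |H| = 1 (-0.0 dB); phase: φ = -0.0°.

|H| = 1 (-0.0 dB), φ = -0.0°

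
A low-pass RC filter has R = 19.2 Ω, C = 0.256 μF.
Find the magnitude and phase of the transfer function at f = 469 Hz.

Step 1 — Angular frequency: ω = 2π·469 = 2947 rad/s.
Step 2 — Transfer function: H(jω) = 1/(1 + jωRC).
Step 3 — Denominator: 1 + jωRC = 1 + j·2947·19.2·2.56e-07 = 1 + j0.01448.
Step 4 — H = 0.9998 - j0.01448.
Step 5 — Magnitude: |H| = 0.9999 (-0.0 dB); phase: φ = -0.8°.

|H| = 0.9999 (-0.0 dB), φ = -0.8°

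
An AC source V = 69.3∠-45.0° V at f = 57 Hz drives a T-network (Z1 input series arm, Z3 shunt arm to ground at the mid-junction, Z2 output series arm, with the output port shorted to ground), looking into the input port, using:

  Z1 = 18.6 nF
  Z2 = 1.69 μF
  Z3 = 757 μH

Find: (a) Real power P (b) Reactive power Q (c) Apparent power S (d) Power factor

Step 1 — Angular frequency: ω = 2π·f = 2π·57 = 358.1 rad/s.
Step 2 — Component impedances:
  Z1: Z = 1/(jωC) = -j/(ω·C) = 0 - j1.501e+05 Ω
  Z2: Z = 1/(jωC) = -j/(ω·C) = 0 - j1652 Ω
  Z3: Z = jωL = j·358.1·0.000757 = 0 + j0.2711 Ω
Step 3 — With the output port shorted to ground, the output series arm Z2 runs from the junction to ground; the shunt arm Z3 also runs from the junction to ground. They appear in parallel: Z3 || Z2 = 0 + j0.2712 Ω.
Step 4 — Series with input arm Z1: Z_in = Z1 + (Z3 || Z2) = 0 - j1.501e+05 Ω = 1.501e+05∠-90.0° Ω.
Step 5 — Source phasor: V = 69.3∠-45.0° V = 49 - j49 V.
Step 6 — Current: I = V / Z = 0.0003264 + j0.0003264 A = 0.0004616∠45.0° A.
Step 7 — Complex power: S = V·I* = 0 - j0.03199 VA.
Step 8 — Real power: P = Re(S) = 0 W.
Step 9 — Reactive power: Q = Im(S) = -0.03199 VAR.
Step 10 — Apparent power: |S| = 0.03199 VA.
Step 11 — Power factor: PF = P/|S| = 0 (leading).

(a) P = 0 W  (b) Q = -0.03199 VAR  (c) S = 0.03199 VA  (d) PF = 0 (leading)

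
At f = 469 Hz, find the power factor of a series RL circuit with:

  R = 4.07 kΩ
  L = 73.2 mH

Step 1 — Angular frequency: ω = 2π·f = 2π·469 = 2947 rad/s.
Step 2 — Component impedances:
  R: Z = R = 4070 Ω
  L: Z = jωL = j·2947·0.0732 = 0 + j215.7 Ω
Step 3 — Series combination: Z_total = R + L = 4070 + j215.7 Ω = 4076∠3.0° Ω.
Step 4 — Power factor: PF = cos(φ) = Re(Z)/|Z| = 4070/4075.7 = 0.9986.
Step 5 — Type: Im(Z) = 215.7 ⇒ lagging (phase φ = 3.0°).

PF = 0.9986 (lagging, φ = 3.0°)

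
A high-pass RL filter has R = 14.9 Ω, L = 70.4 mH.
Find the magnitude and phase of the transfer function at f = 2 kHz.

Step 1 — Angular frequency: ω = 2π·2000 = 1.257e+04 rad/s.
Step 2 — Transfer function: H(jω) = jωL/(R + jωL).
Step 3 — Numerator jωL = j·884.7; denominator R + jωL = 14.9 + j884.7.
Step 4 — H = 0.9997 + j0.01684.
Step 5 — Magnitude: |H| = 0.9999 (-0.0 dB); phase: φ = 1.0°.

|H| = 0.9999 (-0.0 dB), φ = 1.0°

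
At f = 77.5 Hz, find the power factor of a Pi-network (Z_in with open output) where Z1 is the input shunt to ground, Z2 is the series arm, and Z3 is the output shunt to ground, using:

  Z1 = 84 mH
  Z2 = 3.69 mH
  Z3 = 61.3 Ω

Step 1 — Angular frequency: ω = 2π·f = 2π·77.5 = 486.9 rad/s.
Step 2 — Component impedances:
  Z1: Z = jωL = j·486.9·0.084 = 0 + j40.9 Ω
  Z2: Z = jωL = j·486.9·0.00369 = 0 + j1.797 Ω
  Z3: Z = R = 61.3 Ω
Step 3 — With open output, the series arm Z2 and the output shunt Z3 appear in series to ground: Z2 + Z3 = 61.3 + j1.797 Ω.
Step 4 — Parallel with input shunt Z1: Z_in = Z1 || (Z2 + Z3) = 18.38 + j28.1 Ω = 33.58∠56.8° Ω.
Step 5 — Power factor: PF = cos(φ) = Re(Z)/|Z| = 18.38/33.58 = 0.5473.
Step 6 — Type: Im(Z) = 28.1 ⇒ lagging (phase φ = 56.8°).

PF = 0.5473 (lagging, φ = 56.8°)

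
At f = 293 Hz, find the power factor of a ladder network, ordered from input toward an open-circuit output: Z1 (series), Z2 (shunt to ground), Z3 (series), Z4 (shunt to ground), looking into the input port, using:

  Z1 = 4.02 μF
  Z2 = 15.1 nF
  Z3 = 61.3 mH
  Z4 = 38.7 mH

Step 1 — Angular frequency: ω = 2π·f = 2π·293 = 1841 rad/s.
Step 2 — Component impedances:
  Z1: Z = 1/(jωC) = -j/(ω·C) = 0 - j135.1 Ω
  Z2: Z = 1/(jωC) = -j/(ω·C) = 0 - j3.597e+04 Ω
  Z3: Z = jωL = j·1841·0.0613 = 0 + j112.9 Ω
  Z4: Z = jωL = j·1841·0.0387 = 0 + j71.25 Ω
Step 3 — Ladder network (open output): work backward from the far end, alternating series and parallel combinations. Z_in = 0 + j49.92 Ω = 49.92∠90.0° Ω.
Step 4 — Power factor: PF = cos(φ) = Re(Z)/|Z| = 0/49.92 = 0.
Step 5 — Type: Im(Z) = 49.92 ⇒ lagging (phase φ = 90.0°).

PF = 0 (lagging, φ = 90.0°)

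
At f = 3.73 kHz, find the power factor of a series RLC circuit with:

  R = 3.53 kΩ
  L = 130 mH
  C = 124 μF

Step 1 — Angular frequency: ω = 2π·f = 2π·3730 = 2.344e+04 rad/s.
Step 2 — Component impedances:
  R: Z = R = 3530 Ω
  L: Z = jωL = j·2.344e+04·0.13 = 0 + j3047 Ω
  C: Z = 1/(jωC) = -j/(ω·C) = 0 - j0.3441 Ω
Step 3 — Series combination: Z_total = R + L + C = 3530 + j3046 Ω = 4663∠40.8° Ω.
Step 4 — Power factor: PF = cos(φ) = Re(Z)/|Z| = 3530/4662.8 = 0.7571.
Step 5 — Type: Im(Z) = 3046 ⇒ lagging (phase φ = 40.8°).

PF = 0.7571 (lagging, φ = 40.8°)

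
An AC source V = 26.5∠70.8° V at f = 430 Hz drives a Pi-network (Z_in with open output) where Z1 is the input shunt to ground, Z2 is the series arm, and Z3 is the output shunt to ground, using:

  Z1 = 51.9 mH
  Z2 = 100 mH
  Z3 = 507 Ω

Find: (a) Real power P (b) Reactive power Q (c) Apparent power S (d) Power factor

Step 1 — Angular frequency: ω = 2π·f = 2π·430 = 2702 rad/s.
Step 2 — Component impedances:
  Z1: Z = jωL = j·2702·0.0519 = 0 + j140.2 Ω
  Z2: Z = jωL = j·2702·0.1 = 0 + j270.2 Ω
  Z3: Z = R = 507 Ω
Step 3 — With open output, the series arm Z2 and the output shunt Z3 appear in series to ground: Z2 + Z3 = 507 + j270.2 Ω.
Step 4 — Parallel with input shunt Z1: Z_in = Z1 || (Z2 + Z3) = 23.43 + j121.3 Ω = 123.5∠79.1° Ω.
Step 5 — Source phasor: V = 26.5∠70.8° V = 8.715 + j25.03 V.
Step 6 — Current: I = V / Z = 0.2123 - j0.03084 A = 0.2146∠-8.3° A.
Step 7 — Complex power: S = V·I* = 1.079 + j5.583 VA.
Step 8 — Real power: P = Re(S) = 1.079 W.
Step 9 — Reactive power: Q = Im(S) = 5.583 VAR.
Step 10 — Apparent power: |S| = 5.686 VA.
Step 11 — Power factor: PF = P/|S| = 0.1897 (lagging).

(a) P = 1.079 W  (b) Q = 5.583 VAR  (c) S = 5.686 VA  (d) PF = 0.1897 (lagging)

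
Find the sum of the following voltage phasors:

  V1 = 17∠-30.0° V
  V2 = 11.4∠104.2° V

Step 1 — Convert each phasor to rectangular form:
  V1 = 17·(cos(-30.0°) + j·sin(-30.0°)) = 14.72 - j8.5 V
  V2 = 11.4·(cos(104.2°) + j·sin(104.2°)) = -2.797 + j11.05 V
Step 2 — Sum components: V_total = 11.93 + j2.552 V.
Step 3 — Convert to polar: |V_total| = 12.2 V, ∠V_total = 12.1°.

V_total = 12.2∠12.1° V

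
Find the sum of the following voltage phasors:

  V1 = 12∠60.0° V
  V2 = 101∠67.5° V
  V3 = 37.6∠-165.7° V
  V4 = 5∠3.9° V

Step 1 — Convert each phasor to rectangular form:
  V1 = 12·(cos(60.0°) + j·sin(60.0°)) = 6 + j10.39 V
  V2 = 101·(cos(67.5°) + j·sin(67.5°)) = 38.65 + j93.31 V
  V3 = 37.6·(cos(-165.7°) + j·sin(-165.7°)) = -36.43 - j9.287 V
  V4 = 5·(cos(3.9°) + j·sin(3.9°)) = 4.988 + j0.3401 V
Step 2 — Sum components: V_total = 13.2 + j94.76 V.
Step 3 — Convert to polar: |V_total| = 95.67 V, ∠V_total = 82.1°.

V_total = 95.67∠82.1° V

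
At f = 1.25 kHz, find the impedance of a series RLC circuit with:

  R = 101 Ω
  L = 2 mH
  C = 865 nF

Step 1 — Angular frequency: ω = 2π·f = 2π·1250 = 7854 rad/s.
Step 2 — Component impedances:
  R: Z = R = 101 Ω
  L: Z = jωL = j·7854·0.002 = 0 + j15.71 Ω
  C: Z = 1/(jωC) = -j/(ω·C) = 0 - j147.2 Ω
Step 3 — Series combination: Z_total = R + L + C = 101 - j131.5 Ω = 165.8∠-52.5° Ω.

Z = 101 - j131.5 Ω = 165.8∠-52.5° Ω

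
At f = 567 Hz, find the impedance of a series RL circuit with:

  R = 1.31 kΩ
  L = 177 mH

Step 1 — Angular frequency: ω = 2π·f = 2π·567 = 3563 rad/s.
Step 2 — Component impedances:
  R: Z = R = 1310 Ω
  L: Z = jωL = j·3563·0.177 = 0 + j630.6 Ω
Step 3 — Series combination: Z_total = R + L = 1310 + j630.6 Ω = 1454∠25.7° Ω.

Z = 1310 + j630.6 Ω = 1454∠25.7° Ω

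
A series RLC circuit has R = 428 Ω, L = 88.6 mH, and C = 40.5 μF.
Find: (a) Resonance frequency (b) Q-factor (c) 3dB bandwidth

Step 1 — Resonance condition Im(Z)=0 gives ω₀ = 1/√(LC).
Step 2 — ω₀ = 1/√(0.0886·4.05e-05) = 527.9 rad/s.
Step 3 — f₀ = ω₀/(2π) = 84.02 Hz.
Step 4 — Series Q: Q = ω₀L/R = 527.9·0.0886/428 = 0.1093.
Step 5 — 3dB bandwidth: Δω = ω₀/Q = 4831 rad/s; BW = Δω/(2π) = 768.8 Hz.

(a) f₀ = 84.02 Hz  (b) Q = 0.1093  (c) BW = 768.8 Hz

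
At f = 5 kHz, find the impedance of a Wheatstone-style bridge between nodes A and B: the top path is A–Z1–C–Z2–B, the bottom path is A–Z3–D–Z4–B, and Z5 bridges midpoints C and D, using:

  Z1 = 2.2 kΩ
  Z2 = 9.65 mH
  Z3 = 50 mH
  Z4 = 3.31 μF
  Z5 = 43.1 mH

Step 1 — Angular frequency: ω = 2π·f = 2π·5000 = 3.142e+04 rad/s.
Step 2 — Component impedances:
  Z1: Z = R = 2200 Ω
  Z2: Z = jωL = j·3.142e+04·0.00965 = 0 + j303.2 Ω
  Z3: Z = jωL = j·3.142e+04·0.05 = 0 + j1571 Ω
  Z4: Z = 1/(jωC) = -j/(ω·C) = 0 - j9.617 Ω
  Z5: Z = jωL = j·3.142e+04·0.0431 = 0 + j1354 Ω
Step 3 — Bridge requires nodal analysis (the Z5 bridge couples midpoints C and D, so the two paths cannot be reduced to a simple series/parallel combination). Setting node B to ground and injecting 1 A at node A, the 3-node admittance system at A, C, D solves to V_A = Z_AB = 661.5 + j1016 Ω = 1213∠56.9° Ω.

Z = 661.5 + j1016 Ω = 1213∠56.9° Ω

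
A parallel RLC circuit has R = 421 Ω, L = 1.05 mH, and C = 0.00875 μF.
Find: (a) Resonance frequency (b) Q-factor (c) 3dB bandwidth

Step 1 — Resonance: ω₀ = 1/√(LC) = 1/√(0.00105·8.75e-09) = 3.299e+05 rad/s.
Step 2 — f₀ = ω₀/(2π) = 5.251e+04 Hz.
Step 3 — Parallel Q: Q = R/(ω₀L) = 421/(3.299e+05·0.00105) = 1.215.
Step 4 — Bandwidth: Δω = ω₀/Q = 2.715e+05 rad/s; BW = Δω/(2π) = 4.32e+04 Hz.

(a) f₀ = 5.251e+04 Hz  (b) Q = 1.215  (c) BW = 4.32e+04 Hz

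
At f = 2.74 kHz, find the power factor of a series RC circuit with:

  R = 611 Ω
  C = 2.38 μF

Step 1 — Angular frequency: ω = 2π·f = 2π·2740 = 1.722e+04 rad/s.
Step 2 — Component impedances:
  R: Z = R = 611 Ω
  C: Z = 1/(jωC) = -j/(ω·C) = 0 - j24.41 Ω
Step 3 — Series combination: Z_total = R + C = 611 - j24.41 Ω = 611.5∠-2.3° Ω.
Step 4 — Power factor: PF = cos(φ) = Re(Z)/|Z| = 611/611.5 = 0.9992.
Step 5 — Type: Im(Z) = -24.41 ⇒ leading (phase φ = -2.3°).

PF = 0.9992 (leading, φ = -2.3°)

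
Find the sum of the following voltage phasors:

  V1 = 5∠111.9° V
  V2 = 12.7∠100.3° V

Step 1 — Convert each phasor to rectangular form:
  V1 = 5·(cos(111.9°) + j·sin(111.9°)) = -1.865 + j4.639 V
  V2 = 12.7·(cos(100.3°) + j·sin(100.3°)) = -2.271 + j12.5 V
Step 2 — Sum components: V_total = -4.136 + j17.13 V.
Step 3 — Convert to polar: |V_total| = 17.63 V, ∠V_total = 103.6°.

V_total = 17.63∠103.6° V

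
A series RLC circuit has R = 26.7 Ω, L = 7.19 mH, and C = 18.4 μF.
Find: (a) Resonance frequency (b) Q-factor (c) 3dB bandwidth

Step 1 — Resonance: ω₀ = 1/√(LC) = 1/√(0.00719·1.84e-05) = 2749 rad/s.
Step 2 — f₀ = ω₀/(2π) = 437.6 Hz.
Step 3 — Series Q: Q = ω₀L/R = 2749·0.00719/26.7 = 0.7404.
Step 4 — Bandwidth: Δω = ω₀/Q = 3713 rad/s; BW = Δω/(2π) = 591 Hz.

(a) f₀ = 437.6 Hz  (b) Q = 0.7404  (c) BW = 591 Hz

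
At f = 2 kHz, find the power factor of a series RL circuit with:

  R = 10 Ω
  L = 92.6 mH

Step 1 — Angular frequency: ω = 2π·f = 2π·2000 = 1.257e+04 rad/s.
Step 2 — Component impedances:
  R: Z = R = 10 Ω
  L: Z = jωL = j·1.257e+04·0.0926 = 0 + j1164 Ω
Step 3 — Series combination: Z_total = R + L = 10 + j1164 Ω = 1164∠89.5° Ω.
Step 4 — Power factor: PF = cos(φ) = Re(Z)/|Z| = 10/1163.7 = 0.008593.
Step 5 — Type: Im(Z) = 1164 ⇒ lagging (phase φ = 89.5°).

PF = 0.008593 (lagging, φ = 89.5°)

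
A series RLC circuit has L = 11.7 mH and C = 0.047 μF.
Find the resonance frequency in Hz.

Step 1 — Resonance condition Im(Z)=0 gives ω₀ = 1/√(LC).
Step 2 — ω₀ = 1/√(0.0117·4.7e-08) = 4.264e+04 rad/s.
Step 3 — f₀ = ω₀/(2π) = 6787 Hz.

f₀ = 6787 Hz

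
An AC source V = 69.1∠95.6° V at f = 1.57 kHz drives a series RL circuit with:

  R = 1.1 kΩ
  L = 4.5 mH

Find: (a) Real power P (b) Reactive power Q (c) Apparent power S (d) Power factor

Step 1 — Angular frequency: ω = 2π·f = 2π·1570 = 9865 rad/s.
Step 2 — Component impedances:
  R: Z = R = 1100 Ω
  L: Z = jωL = j·9865·0.0045 = 0 + j44.39 Ω
Step 3 — Series combination: Z_total = R + L = 1100 + j44.39 Ω = 1101∠2.3° Ω.
Step 4 — Source phasor: V = 69.1∠95.6° V = -6.743 + j68.77 V.
Step 5 — Current: I = V / Z = -0.003601 + j0.06266 A = 0.06277∠93.3° A.
Step 6 — Complex power: S = V·I* = 4.334 + j0.1749 VA.
Step 7 — Real power: P = Re(S) = 4.334 W.
Step 8 — Reactive power: Q = Im(S) = 0.1749 VAR.
Step 9 — Apparent power: |S| = 4.337 VA.
Step 10 — Power factor: PF = P/|S| = 0.9992 (lagging).

(a) P = 4.334 W  (b) Q = 0.1749 VAR  (c) S = 4.337 VA  (d) PF = 0.9992 (lagging)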